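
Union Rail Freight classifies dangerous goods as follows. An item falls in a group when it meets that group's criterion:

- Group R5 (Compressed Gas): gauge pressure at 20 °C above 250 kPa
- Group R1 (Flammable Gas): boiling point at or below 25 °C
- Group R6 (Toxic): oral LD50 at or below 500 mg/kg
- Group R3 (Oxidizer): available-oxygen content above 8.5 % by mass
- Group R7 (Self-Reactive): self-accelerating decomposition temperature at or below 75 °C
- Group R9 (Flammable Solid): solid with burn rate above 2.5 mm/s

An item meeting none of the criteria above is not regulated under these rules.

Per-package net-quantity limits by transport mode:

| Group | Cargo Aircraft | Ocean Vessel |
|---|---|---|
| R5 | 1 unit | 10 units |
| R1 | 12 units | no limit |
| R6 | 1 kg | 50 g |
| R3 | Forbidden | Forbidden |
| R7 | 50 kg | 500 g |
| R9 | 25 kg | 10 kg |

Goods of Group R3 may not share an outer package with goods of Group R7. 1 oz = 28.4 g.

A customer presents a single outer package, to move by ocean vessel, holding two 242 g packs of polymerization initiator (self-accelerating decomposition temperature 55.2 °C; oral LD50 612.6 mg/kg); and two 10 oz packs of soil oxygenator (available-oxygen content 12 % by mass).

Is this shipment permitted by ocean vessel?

No

Polymerization initiator: self-accelerating decomposition temperature 55.2 °C ≤ 75 °C → Group R7 (Self-Reactive).
Soil oxygenator: available-oxygen content 12 % by mass > 8.5 % by mass → Group R3 (Oxidizer).
Group R3 quantity: two 10 oz packs = 568 g.
By ocean vessel, Group R3 is Forbidden regardless of quantity.
Group R7 quantity: two 242 g packs = 484 g.
484 g is within the ocean vessel limit of 500 g for Group R7.
Group R3 and Group R7 may not share an outer package.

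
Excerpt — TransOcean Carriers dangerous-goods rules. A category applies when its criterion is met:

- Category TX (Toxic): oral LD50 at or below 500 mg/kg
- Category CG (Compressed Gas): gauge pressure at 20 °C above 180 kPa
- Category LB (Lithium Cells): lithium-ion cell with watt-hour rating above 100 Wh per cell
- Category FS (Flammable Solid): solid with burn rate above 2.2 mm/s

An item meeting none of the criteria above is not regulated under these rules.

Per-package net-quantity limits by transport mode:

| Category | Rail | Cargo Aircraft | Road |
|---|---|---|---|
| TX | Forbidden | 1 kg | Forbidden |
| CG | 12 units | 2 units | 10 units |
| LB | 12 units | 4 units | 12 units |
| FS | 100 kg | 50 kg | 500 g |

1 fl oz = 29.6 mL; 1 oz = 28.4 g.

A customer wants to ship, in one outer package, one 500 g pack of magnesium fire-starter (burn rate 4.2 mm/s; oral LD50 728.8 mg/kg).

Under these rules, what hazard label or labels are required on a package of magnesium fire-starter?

The magnesium fire-starter has burn rate 4.2 mm/s, which is > 2.2 mm/s, so it is Category FS (Flammable Solid).
Only the Category FS label is required.

Category FS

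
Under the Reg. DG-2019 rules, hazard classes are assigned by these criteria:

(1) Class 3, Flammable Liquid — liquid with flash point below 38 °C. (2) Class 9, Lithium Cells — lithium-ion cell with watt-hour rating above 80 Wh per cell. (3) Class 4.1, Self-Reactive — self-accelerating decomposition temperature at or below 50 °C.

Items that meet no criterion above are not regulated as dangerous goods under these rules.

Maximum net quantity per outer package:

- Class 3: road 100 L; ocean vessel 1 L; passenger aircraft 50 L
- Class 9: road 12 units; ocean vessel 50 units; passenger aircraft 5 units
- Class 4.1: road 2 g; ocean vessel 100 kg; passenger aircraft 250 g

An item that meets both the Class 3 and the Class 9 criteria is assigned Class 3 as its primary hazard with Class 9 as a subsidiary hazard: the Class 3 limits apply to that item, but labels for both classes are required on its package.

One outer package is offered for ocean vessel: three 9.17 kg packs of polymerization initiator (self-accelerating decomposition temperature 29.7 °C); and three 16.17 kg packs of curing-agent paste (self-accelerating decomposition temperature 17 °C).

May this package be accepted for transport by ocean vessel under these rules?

Self-accelerating decomposition temperature 29.7 °C meets the Class 4.1 criterion (Self-Reactive), so the polymerization initiator is Class 4.1.
Self-accelerating decomposition temperature 17 °C meets the Class 4.1 criterion (Self-Reactive), so the curing-agent paste is Class 4.1.
Total Class 4.1: (three 9.17 kg packs = 27.51 kg) + (three 16.17 kg packs = 48.51 kg) = 76.02 kg.
76.02 kg is within the ocean vessel limit of 100 kg for Class 4.1.

Yes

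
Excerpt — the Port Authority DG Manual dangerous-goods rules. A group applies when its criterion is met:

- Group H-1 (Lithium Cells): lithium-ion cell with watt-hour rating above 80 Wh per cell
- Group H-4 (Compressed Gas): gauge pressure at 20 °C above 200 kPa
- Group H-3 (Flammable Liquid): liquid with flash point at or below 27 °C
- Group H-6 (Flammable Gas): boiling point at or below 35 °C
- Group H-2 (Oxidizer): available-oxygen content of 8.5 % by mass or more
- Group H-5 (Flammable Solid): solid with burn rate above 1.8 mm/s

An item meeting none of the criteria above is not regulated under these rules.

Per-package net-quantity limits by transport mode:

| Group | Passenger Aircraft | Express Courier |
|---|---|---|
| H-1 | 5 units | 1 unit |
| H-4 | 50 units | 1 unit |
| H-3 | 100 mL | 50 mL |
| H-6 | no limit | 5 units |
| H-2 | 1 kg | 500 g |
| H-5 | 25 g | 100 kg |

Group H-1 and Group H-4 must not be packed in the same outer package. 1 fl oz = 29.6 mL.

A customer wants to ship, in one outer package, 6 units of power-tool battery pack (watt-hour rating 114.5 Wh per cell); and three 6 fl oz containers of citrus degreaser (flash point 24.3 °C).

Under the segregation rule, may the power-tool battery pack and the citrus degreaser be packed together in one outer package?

Yes

The power-tool battery pack has watt-hour rating 114.5 Wh per cell, which is > 80 Wh per cell, so it is Group H-1 (Lithium Cells).
With flash point 24.3 °C (≤ 27 °C), the citrus degreaser falls in Group H-3.
No segregation rule bars Group H-1 with Group H-3.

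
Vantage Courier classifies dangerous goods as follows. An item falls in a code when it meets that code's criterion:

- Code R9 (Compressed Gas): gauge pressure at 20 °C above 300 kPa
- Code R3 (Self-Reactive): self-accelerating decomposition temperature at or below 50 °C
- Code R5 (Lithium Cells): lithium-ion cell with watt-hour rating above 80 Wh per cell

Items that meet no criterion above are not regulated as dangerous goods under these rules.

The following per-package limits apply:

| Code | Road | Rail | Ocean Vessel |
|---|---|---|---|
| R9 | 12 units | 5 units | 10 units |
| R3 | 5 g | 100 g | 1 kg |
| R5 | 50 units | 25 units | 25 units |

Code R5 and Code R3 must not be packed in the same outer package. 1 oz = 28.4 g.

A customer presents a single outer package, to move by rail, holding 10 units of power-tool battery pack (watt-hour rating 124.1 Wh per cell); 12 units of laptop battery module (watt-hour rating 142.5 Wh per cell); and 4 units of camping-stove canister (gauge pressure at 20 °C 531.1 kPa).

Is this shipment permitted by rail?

Yes

Watt-hour rating 124.1 Wh per cell meets the Code R5 criterion (Lithium Cells), so the power-tool battery pack is Code R5.
Laptop battery module: watt-hour rating 142.5 Wh per cell > 80 Wh per cell → Code R5 (Lithium Cells).
Gauge pressure at 20 °C 531.1 kPa meets the Code R9 criterion (Compressed Gas), so the camping-stove canister is Code R9.
Total Code R5: 10 units + 12 units = 22 units.
22 units is within the rail limit of 25 units for Code R5.
Code R9 quantity: 4 units.
4 units ≤ 5 units (rail limit, Code R9) — within limit.
The segregation rule (Code R5 with Code R3) does not apply to Code R5 with Code R9.
Every hazard code is within its rail limit and no segregation rule is violated.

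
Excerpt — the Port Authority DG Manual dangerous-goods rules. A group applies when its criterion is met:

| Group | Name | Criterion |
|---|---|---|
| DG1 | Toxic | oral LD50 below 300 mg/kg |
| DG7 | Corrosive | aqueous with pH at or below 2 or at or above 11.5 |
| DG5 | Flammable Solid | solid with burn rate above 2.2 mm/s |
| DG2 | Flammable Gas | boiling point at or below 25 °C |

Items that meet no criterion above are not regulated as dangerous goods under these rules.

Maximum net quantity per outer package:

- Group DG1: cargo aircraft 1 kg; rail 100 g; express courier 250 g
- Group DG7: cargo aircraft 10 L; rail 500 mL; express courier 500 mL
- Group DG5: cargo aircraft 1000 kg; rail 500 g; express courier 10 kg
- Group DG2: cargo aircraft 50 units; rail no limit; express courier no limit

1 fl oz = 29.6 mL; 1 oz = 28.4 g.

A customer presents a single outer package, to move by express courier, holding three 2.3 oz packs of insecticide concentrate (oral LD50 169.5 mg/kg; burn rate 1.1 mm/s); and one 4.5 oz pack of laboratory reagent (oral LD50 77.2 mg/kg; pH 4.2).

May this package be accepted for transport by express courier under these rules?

Insecticide concentrate: oral LD50 169.5 mg/kg < 300 mg/kg → Group DG1 (Toxic).
Oral LD50 77.2 mg/kg meets the Group DG1 criterion (Toxic), so the laboratory reagent is Group DG1.
Group DG1 net quantity: (three 2.3 oz packs = 195.96 g) + (one 4.5 oz pack = 127.8 g) = 323.76 g.
323.76 g > 250 g (express courier limit, Group DG1) — over the limit.

No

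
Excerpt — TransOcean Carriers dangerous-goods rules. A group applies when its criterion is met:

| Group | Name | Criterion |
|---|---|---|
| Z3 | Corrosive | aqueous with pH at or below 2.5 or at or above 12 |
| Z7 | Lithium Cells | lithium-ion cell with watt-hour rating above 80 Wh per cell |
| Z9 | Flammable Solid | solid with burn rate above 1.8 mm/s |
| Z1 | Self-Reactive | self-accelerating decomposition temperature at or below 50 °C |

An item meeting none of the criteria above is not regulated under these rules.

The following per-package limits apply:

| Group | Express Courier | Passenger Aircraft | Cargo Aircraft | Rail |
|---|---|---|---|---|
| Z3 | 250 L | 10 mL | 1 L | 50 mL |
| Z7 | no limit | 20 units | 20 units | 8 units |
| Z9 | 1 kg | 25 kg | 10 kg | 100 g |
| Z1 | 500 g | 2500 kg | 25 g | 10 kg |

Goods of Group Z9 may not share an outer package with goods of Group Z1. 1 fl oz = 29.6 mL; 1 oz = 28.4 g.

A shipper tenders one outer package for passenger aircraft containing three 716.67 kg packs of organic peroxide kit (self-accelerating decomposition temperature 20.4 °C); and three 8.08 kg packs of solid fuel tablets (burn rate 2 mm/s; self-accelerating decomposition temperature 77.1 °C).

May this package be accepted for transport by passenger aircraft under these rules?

No

With self-accelerating decomposition temperature 20.4 °C (≤ 50 °C), the organic peroxide kit falls in Group Z1.
With burn rate 2 mm/s (> 1.8 mm/s), the solid fuel tablets fall in Group Z9.
Group Z9 quantity: three 8.08 kg packs = 24.24 kg.
That is within the Group Z9 passenger aircraft limit of 25 kg.
Group Z1 quantity: three 716.67 kg packs = 2150.01 kg.
2150.01 kg is within the passenger aircraft limit of 2500 kg for Group Z1.
Group Z9 and Group Z1 may not share an outer package.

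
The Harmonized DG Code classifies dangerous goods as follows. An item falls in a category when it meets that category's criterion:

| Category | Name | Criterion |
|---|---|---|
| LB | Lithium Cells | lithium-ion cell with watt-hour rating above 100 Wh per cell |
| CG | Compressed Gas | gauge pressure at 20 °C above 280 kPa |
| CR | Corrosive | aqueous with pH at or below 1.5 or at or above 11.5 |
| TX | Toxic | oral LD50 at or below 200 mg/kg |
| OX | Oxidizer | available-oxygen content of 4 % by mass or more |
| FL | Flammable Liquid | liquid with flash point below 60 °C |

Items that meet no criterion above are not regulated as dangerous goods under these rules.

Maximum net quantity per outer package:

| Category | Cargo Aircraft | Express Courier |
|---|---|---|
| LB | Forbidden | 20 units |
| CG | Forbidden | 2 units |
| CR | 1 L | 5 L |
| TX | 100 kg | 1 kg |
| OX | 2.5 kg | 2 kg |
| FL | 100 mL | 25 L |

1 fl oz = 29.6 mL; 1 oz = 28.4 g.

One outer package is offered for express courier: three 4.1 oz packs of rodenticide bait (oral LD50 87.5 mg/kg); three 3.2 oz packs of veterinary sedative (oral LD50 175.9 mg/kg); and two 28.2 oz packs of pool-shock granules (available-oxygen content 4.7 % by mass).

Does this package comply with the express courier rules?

Yes

The rodenticide bait has oral LD50 87.5 mg/kg, which is ≤ 200 mg/kg, so it is Category TX (Toxic).
The veterinary sedative has oral LD50 175.9 mg/kg, which is ≤ 200 mg/kg, so it is Category TX (Toxic).
With available-oxygen content 4.7 % by mass (≥ 4 % by mass), the pool-shock granules fall in Category OX.
Category TX net quantity: (three 4.1 oz packs = 349.32 g) + (three 3.2 oz packs = 272.64 g) = 621.96 g.
That is within the Category TX express courier limit of 1 kg.
Category OX quantity: two 28.2 oz packs = 1601.76 g.
1601.76 g ≤ 2 kg (express courier limit, Category OX) — within limit.
Every hazard category is within its express courier limit and no segregation rule is violated.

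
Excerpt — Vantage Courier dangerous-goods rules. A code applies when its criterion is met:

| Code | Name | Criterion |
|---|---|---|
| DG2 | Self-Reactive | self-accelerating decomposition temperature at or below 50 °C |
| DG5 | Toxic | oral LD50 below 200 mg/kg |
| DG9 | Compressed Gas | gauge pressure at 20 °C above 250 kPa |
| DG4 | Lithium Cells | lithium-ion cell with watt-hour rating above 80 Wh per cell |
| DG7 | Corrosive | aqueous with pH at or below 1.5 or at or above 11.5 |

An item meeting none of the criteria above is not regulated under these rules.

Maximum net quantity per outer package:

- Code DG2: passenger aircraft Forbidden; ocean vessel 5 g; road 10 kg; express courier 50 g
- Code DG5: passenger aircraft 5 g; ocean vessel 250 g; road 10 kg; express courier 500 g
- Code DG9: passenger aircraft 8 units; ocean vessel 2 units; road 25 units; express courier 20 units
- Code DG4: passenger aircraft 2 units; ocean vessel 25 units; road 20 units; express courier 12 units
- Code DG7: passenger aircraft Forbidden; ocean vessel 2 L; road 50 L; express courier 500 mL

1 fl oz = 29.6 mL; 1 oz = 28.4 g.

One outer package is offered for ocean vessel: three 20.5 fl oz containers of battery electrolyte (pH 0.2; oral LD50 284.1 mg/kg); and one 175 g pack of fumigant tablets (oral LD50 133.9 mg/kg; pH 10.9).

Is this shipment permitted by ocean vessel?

Battery electrolyte: pH 0.2 ≤ 1.5 → Code DG7 (Corrosive).
Oral LD50 133.9 mg/kg meets the Code DG5 criterion (Toxic), so the fumigant tablets are Code DG5.
Code DG5 quantity: 175 g.
175 g is within the ocean vessel limit of 250 g for Code DG5.
Code DG7 quantity: three 20.5 fl oz containers = 1820.4 mL.
That is within the Code DG7 ocean vessel limit of 2 L.
Every hazard code is within its ocean vessel limit and no segregation rule is violated.

Yes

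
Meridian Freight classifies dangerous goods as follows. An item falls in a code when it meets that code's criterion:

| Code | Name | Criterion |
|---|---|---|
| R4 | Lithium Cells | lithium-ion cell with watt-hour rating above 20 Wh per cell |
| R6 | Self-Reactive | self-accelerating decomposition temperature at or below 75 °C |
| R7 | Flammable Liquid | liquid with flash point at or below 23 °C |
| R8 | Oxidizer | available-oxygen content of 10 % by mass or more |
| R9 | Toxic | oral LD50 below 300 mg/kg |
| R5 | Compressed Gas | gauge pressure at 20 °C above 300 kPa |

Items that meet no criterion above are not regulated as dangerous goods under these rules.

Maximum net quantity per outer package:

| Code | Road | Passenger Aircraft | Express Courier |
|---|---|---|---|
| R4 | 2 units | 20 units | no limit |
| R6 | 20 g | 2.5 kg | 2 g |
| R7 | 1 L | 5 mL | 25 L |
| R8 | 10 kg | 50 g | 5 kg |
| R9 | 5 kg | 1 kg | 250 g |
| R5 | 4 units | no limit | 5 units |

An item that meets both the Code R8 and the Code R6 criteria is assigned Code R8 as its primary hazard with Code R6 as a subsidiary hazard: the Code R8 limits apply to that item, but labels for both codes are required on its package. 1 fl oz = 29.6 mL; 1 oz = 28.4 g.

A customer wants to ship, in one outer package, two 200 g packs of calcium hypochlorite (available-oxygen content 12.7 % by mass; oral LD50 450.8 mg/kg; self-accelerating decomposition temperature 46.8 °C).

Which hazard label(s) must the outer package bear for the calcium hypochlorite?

Calcium hypochlorite: available-oxygen content 12.7 % by mass ≥ 10 % by mass → Code R8 (Oxidizer).
The calcium hypochlorite has self-accelerating decomposition temperature 46.8 °C, which is ≤ 75 °C, so it is Code R6 (Self-Reactive).
By the precedence rule Code R8 is primary and Code R6 is subsidiary, and that rule requires both labels on the package.

Code R6 and R8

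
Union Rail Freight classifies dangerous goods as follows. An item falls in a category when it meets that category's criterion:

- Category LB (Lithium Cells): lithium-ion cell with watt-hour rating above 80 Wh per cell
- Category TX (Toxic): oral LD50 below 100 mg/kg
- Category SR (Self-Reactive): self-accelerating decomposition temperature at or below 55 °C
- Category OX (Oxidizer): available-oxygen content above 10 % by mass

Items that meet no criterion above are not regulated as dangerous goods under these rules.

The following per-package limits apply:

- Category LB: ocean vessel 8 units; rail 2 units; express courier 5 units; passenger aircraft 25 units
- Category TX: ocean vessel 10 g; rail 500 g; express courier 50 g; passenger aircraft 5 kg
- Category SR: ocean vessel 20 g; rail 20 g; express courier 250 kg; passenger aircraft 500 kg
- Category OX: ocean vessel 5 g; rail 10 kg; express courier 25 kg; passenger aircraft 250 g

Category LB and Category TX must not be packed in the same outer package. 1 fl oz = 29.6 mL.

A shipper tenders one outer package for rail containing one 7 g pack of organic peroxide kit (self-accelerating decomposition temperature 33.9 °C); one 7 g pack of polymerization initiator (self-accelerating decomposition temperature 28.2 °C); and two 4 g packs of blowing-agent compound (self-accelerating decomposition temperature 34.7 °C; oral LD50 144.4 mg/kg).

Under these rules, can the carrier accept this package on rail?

No

The organic peroxide kit has self-accelerating decomposition temperature 33.9 °C, which is ≤ 55 °C, so it is Category SR (Self-Reactive).
The polymerization initiator has self-accelerating decomposition temperature 28.2 °C, which is ≤ 55 °C, so it is Category SR (Self-Reactive).
Self-accelerating decomposition temperature 34.7 °C meets the Category SR criterion (Self-Reactive), so the blowing-agent compound is Category SR.
Category SR net quantity: 7 g + 7 g + (two 4 g packs = 8 g) = 22 g.
That exceeds the Category SR rail limit of 20 g.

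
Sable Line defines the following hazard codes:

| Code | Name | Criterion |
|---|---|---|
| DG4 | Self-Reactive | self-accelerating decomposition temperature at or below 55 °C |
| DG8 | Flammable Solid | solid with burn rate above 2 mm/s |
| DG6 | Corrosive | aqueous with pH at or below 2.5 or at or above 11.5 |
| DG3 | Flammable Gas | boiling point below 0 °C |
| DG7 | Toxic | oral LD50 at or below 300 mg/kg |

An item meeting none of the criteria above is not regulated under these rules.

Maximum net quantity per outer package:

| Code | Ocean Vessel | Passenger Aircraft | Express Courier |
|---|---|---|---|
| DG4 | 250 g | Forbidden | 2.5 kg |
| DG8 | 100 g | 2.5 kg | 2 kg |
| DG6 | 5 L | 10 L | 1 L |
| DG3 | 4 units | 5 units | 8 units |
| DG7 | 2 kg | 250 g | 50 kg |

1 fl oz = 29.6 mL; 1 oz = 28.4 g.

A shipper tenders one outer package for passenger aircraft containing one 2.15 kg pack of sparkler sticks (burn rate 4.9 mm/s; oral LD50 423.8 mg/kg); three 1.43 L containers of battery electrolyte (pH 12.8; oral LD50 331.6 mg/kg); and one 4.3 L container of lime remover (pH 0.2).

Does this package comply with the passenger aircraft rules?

The sparkler sticks have burn rate 4.9 mm/s, which is > 2 mm/s, so they are Code DG8 (Flammable Solid).
With pH 12.8 (≥ 11.5), the battery electrolyte falls in Code DG6.
The lime remover has pH 0.2, which is ≤ 2.5, so it is Code DG6 (Corrosive).
Total Code DG6: (three 1.43 L containers = 4.29 L) + 4.3 L = 8.59 L.
8.59 L ≤ 10 L (passenger aircraft limit, Code DG6) — within limit.
Code DG8 quantity: 2.15 kg.
That is within the Code DG8 passenger aircraft limit of 2.5 kg.
Every hazard code is within its passenger aircraft limit and no segregation rule is violated.

Yes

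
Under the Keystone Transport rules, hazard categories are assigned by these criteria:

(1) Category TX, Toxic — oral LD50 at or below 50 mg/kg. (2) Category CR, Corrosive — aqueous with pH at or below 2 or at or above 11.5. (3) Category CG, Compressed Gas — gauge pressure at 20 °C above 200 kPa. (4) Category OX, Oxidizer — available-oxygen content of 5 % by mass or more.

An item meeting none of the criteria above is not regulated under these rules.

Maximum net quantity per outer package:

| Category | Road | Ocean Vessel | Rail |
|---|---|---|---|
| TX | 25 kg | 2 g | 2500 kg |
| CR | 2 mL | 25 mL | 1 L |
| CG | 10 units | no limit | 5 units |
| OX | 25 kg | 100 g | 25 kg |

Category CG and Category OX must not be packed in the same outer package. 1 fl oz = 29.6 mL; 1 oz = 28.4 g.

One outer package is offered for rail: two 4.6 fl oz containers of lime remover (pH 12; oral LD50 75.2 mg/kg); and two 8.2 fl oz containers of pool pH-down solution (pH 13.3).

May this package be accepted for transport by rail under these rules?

Yes

The lime remover has pH 12, which is ≥ 11.5, so it is Category CR (Corrosive).
The pool pH-down solution has pH 13.3, which is ≥ 11.5, so it is Category CR (Corrosive).
Total Category CR: (two 4.6 fl oz containers = 272.32 mL) + (two 8.2 fl oz containers = 485.44 mL) = 757.76 mL.
That is within the Category CR rail limit of 1 L.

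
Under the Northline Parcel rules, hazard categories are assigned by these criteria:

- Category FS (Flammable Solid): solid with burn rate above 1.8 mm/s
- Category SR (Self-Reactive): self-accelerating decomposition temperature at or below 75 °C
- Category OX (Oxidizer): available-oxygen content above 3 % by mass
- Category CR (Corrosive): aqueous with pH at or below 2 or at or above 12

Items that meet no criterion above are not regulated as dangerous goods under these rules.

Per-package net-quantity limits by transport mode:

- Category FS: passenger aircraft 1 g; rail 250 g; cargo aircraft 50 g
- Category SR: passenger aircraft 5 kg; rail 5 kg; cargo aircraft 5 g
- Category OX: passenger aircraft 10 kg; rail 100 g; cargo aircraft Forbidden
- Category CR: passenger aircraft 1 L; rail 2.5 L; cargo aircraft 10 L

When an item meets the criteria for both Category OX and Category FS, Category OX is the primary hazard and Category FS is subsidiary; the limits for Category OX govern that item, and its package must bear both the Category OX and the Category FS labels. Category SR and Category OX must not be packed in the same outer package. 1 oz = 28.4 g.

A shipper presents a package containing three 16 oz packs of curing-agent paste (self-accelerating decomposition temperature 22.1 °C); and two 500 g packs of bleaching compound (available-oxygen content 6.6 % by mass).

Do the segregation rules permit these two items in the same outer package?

No

With self-accelerating decomposition temperature 22.1 °C (≤ 75 °C), the curing-agent paste falls in Category SR.
Available-oxygen content 6.6 % by mass meets the Category OX criterion (Oxidizer), so the bleaching compound is Category OX.
Category SR and Category OX may not share an outer package.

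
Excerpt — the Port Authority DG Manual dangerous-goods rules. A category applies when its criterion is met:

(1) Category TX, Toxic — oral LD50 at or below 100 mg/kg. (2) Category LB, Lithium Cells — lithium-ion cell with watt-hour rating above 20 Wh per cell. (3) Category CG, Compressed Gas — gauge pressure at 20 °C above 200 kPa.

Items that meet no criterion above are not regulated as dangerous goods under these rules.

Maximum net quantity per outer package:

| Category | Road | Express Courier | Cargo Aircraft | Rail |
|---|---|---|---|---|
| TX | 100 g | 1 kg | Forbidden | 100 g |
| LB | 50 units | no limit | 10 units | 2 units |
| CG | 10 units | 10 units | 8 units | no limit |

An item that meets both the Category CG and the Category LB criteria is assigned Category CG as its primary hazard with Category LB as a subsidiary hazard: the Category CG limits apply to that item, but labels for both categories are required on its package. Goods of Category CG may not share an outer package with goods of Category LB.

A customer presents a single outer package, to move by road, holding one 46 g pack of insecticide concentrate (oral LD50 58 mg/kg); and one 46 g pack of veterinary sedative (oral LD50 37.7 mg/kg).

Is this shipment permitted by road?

Yes

With oral LD50 58 mg/kg (≤ 100 mg/kg), the insecticide concentrate falls in Category TX.
The veterinary sedative has oral LD50 37.7 mg/kg, which is ≤ 100 mg/kg, so it is Category TX (Toxic).
Category TX net quantity: 46 g + 46 g = 92 g.
92 g ≤ 100 g (road limit, Category TX) — within limit.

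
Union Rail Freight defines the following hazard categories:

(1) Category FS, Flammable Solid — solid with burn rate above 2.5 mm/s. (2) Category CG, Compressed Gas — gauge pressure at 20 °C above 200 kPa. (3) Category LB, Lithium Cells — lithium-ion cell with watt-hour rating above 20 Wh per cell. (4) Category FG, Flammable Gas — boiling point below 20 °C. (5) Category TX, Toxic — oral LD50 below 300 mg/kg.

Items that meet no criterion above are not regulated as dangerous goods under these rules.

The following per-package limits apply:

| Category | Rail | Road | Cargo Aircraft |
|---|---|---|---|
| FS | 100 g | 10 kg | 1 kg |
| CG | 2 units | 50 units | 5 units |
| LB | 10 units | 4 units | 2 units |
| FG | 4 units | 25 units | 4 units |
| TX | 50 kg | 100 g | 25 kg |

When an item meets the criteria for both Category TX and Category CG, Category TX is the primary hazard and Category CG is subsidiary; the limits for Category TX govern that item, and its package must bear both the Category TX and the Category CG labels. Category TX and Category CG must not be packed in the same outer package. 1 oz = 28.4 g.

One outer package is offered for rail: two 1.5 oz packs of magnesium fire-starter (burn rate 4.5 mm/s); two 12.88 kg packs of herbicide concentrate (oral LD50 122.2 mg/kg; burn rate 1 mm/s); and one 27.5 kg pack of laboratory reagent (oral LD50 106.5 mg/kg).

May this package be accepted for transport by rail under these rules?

With burn rate 4.5 mm/s (> 2.5 mm/s), the magnesium fire-starter falls in Category FS.
The herbicide concentrate has oral LD50 122.2 mg/kg, which is < 300 mg/kg, so it is Category TX (Toxic).
With oral LD50 106.5 mg/kg (< 300 mg/kg), the laboratory reagent falls in Category TX.
Category TX net quantity: (two 12.88 kg packs = 25.76 kg) + 27.5 kg = 53.26 kg.
53.26 kg exceeds the rail limit of 50 kg for Category TX.
Category FS quantity: two 1.5 oz packs = 85.2 g.
That is within the Category FS rail limit of 100 g.
The segregation rule (Category TX with Category CG) does not apply to Category TX with Category FS.

No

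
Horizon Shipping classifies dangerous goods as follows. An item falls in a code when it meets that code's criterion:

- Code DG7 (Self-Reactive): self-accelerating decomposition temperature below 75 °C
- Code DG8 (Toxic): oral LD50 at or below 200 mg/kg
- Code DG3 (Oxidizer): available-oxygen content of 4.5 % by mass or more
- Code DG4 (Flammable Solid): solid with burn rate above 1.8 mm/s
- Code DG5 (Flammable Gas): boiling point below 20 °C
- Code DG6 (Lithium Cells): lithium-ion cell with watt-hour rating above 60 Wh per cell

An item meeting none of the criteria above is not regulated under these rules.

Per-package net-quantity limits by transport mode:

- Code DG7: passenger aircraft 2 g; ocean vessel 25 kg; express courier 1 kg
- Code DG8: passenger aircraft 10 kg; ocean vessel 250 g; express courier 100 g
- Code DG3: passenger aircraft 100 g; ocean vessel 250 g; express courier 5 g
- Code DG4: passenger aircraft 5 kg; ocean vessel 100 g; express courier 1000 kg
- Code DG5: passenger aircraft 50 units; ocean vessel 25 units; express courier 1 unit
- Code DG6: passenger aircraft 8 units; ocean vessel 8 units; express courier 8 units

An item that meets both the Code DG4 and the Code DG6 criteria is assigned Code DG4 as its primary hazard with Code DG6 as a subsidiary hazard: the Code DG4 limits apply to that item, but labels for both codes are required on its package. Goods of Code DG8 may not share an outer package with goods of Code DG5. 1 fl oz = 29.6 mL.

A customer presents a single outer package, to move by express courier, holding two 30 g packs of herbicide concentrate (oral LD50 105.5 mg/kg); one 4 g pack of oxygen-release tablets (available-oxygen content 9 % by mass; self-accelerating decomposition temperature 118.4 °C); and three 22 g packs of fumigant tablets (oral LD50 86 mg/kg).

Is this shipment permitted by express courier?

Herbicide concentrate: oral LD50 105.5 mg/kg ≤ 200 mg/kg → Code DG8 (Toxic).
The oxygen-release tablets have available-oxygen content 9 % by mass, which is ≥ 4.5 % by mass, so they are Code DG3 (Oxidizer).
Fumigant tablets: oral LD50 86 mg/kg ≤ 200 mg/kg → Code DG8 (Toxic).
Total Code DG8: (two 30 g packs = 60 g) + (three 22 g packs = 66 g) = 126 g.
126 g > 100 g (express courier limit, Code DG8) — over the limit.
Code DG3 quantity: 4 g.
4 g ≤ 5 g (express courier limit, Code DG3) — within limit.
The segregation rule (Code DG8 with Code DG5) does not apply to Code DG8 with Code DG3.

No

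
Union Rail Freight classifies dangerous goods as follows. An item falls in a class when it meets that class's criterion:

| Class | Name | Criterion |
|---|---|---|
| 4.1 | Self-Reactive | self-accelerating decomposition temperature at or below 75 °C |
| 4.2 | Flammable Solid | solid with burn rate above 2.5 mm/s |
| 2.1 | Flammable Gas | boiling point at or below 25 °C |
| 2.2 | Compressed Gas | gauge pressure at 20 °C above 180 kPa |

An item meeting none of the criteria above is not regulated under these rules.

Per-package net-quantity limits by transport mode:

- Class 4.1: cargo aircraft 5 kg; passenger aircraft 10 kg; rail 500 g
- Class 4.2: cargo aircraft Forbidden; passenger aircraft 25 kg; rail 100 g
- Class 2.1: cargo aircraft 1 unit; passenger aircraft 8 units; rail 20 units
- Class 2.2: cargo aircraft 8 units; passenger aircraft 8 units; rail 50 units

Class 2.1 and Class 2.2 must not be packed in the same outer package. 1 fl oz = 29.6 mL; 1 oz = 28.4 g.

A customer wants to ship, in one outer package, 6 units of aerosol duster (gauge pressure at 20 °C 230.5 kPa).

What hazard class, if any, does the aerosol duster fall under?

Class 2.2

Aerosol duster: gauge pressure at 20 °C 230.5 kPa > 180 kPa → Class 2.2 (Compressed Gas).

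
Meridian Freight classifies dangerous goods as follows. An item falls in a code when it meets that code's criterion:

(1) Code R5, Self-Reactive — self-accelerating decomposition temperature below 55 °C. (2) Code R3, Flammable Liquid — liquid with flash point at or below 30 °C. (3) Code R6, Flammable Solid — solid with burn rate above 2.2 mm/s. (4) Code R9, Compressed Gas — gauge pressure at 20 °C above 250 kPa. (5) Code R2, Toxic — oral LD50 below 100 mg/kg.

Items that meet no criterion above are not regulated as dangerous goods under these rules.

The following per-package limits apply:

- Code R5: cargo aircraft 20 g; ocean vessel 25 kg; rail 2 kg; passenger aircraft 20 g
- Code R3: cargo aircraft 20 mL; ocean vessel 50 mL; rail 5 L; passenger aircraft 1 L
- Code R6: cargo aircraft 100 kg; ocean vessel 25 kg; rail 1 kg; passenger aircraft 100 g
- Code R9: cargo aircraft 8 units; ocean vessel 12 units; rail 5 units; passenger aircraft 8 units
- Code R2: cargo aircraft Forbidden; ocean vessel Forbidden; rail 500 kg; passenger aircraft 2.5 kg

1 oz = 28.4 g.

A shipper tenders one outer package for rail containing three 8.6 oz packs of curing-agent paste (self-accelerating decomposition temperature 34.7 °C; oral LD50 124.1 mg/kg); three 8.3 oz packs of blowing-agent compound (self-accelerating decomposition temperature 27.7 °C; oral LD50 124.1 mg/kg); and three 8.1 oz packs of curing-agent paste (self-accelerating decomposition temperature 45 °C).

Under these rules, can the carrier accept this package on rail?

No

Self-accelerating decomposition temperature 34.7 °C meets the Code R5 criterion (Self-Reactive), so the curing-agent paste is Code R5.
Blowing-agent compound: self-accelerating decomposition temperature 27.7 °C < 55 °C → Code R5 (Self-Reactive).
Curing-agent paste: self-accelerating decomposition temperature 45 °C < 55 °C → Code R5 (Self-Reactive).
Code R5 net quantity: (three 8.6 oz packs = 732.72 g) + (three 8.3 oz packs = 707.16 g) + (three 8.1 oz packs = 690.12 g) = 2.13 kg.
That exceeds the Code R5 rail limit of 2 kg.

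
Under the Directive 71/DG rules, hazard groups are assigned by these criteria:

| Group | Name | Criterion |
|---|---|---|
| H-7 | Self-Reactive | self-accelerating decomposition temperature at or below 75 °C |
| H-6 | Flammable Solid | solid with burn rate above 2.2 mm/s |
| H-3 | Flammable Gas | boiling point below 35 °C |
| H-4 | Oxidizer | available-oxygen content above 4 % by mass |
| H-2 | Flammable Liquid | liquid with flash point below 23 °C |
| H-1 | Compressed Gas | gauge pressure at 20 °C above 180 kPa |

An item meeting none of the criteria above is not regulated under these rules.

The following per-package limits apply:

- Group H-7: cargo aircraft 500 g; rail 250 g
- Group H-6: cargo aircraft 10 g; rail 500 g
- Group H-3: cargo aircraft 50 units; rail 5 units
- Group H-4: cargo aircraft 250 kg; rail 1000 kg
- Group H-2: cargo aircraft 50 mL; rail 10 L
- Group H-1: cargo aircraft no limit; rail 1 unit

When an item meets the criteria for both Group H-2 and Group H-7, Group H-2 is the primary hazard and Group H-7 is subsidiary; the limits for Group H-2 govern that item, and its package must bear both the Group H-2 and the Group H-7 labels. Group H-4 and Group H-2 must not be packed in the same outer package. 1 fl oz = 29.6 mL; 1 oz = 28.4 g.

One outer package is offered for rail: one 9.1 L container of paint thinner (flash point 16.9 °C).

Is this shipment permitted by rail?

Flash point 16.9 °C meets the Group H-2 criterion (Flammable Liquid), so the paint thinner is Group H-2.
Group H-2 quantity: 9.1 L.
That is within the Group H-2 rail limit of 10 L.

Yes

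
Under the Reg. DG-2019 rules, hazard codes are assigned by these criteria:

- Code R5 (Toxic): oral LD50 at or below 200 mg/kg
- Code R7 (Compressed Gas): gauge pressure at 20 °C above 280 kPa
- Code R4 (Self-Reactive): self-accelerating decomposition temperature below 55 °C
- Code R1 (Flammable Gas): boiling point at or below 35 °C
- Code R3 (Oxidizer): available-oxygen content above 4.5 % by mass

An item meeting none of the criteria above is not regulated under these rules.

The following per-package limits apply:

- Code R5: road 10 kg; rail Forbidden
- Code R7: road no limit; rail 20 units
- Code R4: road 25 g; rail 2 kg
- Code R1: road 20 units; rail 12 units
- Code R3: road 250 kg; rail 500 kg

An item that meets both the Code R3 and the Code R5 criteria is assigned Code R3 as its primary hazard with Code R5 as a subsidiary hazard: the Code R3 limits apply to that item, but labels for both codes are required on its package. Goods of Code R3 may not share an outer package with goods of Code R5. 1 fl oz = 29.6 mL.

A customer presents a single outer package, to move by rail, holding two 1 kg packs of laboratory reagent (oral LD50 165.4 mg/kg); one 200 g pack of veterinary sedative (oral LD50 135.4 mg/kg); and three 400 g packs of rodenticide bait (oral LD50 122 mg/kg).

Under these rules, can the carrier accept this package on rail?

No

With oral LD50 165.4 mg/kg (≤ 200 mg/kg), the laboratory reagent falls in Code R5.
Veterinary sedative: oral LD50 135.4 mg/kg ≤ 200 mg/kg → Code R5 (Toxic).
Rodenticide bait: oral LD50 122 mg/kg ≤ 200 mg/kg → Code R5 (Toxic).
Code R5 net quantity: (two 1 kg packs = 2 kg) + 200 g + (three 400 g packs = 1.2 kg) = 3.4 kg.
Code R5 is Forbidden by rail.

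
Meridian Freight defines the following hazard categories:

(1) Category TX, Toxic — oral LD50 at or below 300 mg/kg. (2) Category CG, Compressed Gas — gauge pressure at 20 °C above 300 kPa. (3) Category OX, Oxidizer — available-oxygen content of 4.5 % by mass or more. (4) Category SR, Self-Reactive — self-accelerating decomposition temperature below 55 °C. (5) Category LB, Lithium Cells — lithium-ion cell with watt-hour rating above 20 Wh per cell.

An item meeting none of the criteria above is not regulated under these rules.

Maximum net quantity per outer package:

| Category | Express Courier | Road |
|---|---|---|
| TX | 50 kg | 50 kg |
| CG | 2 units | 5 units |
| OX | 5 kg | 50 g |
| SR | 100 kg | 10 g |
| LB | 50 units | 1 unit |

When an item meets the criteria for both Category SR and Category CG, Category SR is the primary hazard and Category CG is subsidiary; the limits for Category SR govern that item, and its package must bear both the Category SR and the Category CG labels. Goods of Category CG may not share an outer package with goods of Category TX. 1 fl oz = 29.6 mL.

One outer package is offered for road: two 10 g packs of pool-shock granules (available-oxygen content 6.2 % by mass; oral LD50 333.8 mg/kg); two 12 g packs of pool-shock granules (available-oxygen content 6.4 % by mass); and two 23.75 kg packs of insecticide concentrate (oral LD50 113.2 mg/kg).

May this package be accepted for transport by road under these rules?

Yes

With available-oxygen content 6.2 % by mass (≥ 4.5 % by mass), the pool-shock granules fall in Category OX.
Available-oxygen content 6.4 % by mass meets the Category OX criterion (Oxidizer), so the pool-shock granules are Category OX.
Insecticide concentrate: oral LD50 113.2 mg/kg ≤ 300 mg/kg → Category TX (Toxic).
Category OX net quantity: (two 10 g packs = 20 g) + (two 12 g packs = 24 g) = 44 g.
44 g ≤ 50 g (road limit, Category OX) — within limit.
Category TX quantity: two 23.75 kg packs = 47.5 kg.
47.5 kg is within the road limit of 50 kg for Category TX.
The segregation rule (Category CG with Category TX) does not apply to Category OX with Category TX.
Every hazard category is within its road limit and no segregation rule is violated.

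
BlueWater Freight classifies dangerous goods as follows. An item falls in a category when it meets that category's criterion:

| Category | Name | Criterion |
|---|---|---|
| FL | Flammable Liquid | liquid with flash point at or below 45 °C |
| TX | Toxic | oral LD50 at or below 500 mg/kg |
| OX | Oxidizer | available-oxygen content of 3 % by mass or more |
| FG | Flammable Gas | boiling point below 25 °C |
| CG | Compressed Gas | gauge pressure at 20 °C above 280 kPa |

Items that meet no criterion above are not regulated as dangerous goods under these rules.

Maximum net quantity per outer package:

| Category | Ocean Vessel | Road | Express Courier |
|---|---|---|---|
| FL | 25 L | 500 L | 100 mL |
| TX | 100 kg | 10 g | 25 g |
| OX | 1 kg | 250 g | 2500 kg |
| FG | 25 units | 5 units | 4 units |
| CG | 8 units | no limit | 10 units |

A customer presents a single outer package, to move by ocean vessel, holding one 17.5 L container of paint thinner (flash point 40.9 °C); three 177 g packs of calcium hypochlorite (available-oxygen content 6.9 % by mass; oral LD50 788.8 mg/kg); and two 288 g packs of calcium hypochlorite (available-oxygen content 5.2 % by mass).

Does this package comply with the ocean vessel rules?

Paint thinner: flash point 40.9 °C ≤ 45 °C → Category FL (Flammable Liquid).
Available-oxygen content 6.9 % by mass meets the Category OX criterion (Oxidizer), so the calcium hypochlorite is Category OX.
Available-oxygen content 5.2 % by mass meets the Category OX criterion (Oxidizer), so the calcium hypochlorite is Category OX.
Category OX net quantity: (three 177 g packs = 531 g) + (two 288 g packs = 576 g) = 1.107 kg.
1.107 kg > 1 kg (ocean vessel limit, Category OX) — over the limit.
Category FL quantity: 17.5 L.
That is within the Category FL ocean vessel limit of 25 L.

No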